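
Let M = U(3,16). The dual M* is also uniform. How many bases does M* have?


The dual of U(r,n) is U(n-r, n) = U(13,16).
Bases of U(13,16) are all (13)-element subsets.
|B(M*)| = C(16,13) = 16! / (13! * 3!) = 560.

560


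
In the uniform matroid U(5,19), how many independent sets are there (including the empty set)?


Independent sets of U(5,19) are all subsets of size <= 5.
Count = (19 choose 0) + (19 choose 1) + (19 choose 2) + (19 choose 3) + (19 choose 4) + (19 choose 5)
     = 1 + 19 + 171 + 969 + 3876 + 11628
     = 16664.

16664


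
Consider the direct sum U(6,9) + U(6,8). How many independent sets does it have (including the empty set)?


For a direct sum, |I(M1+M2)| = |I(M1)| * |I(M2)|.
|I(U(6,9))| = sum C(9,k) for k=0..6 = 466.
|I(U(6,8))| = sum C(8,k) for k=0..6 = 247.
Total = 466 * 247 = 115102.

115102


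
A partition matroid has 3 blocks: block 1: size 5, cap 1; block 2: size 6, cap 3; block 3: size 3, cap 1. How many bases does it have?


A basis picks exactly ci elements from block i.
Number of bases = product of C(|Si|, ci).
= C(5,1) * C(6,3) * C(3,1)
= 5 * 20 * 3
= 300.

300


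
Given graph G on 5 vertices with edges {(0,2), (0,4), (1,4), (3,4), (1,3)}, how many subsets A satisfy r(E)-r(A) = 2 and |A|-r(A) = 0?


R(x,y) = sum over A in 2^E of x^(r(E)-r(A)) * y^(|A|-r(A)).
G has 5 vertices, 5 edges. r(E) = 4.
Enumerate all 2^5 = 32 subsets.
Count subsets with r(E)-r(A)=2 and |A|-r(A)=0: 10.

10


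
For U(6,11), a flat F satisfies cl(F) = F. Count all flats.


Flats of U(6,11): every subset of size < 6 is a flat, plus E itself.
Count = (11 choose 0) + (11 choose 1) + (11 choose 2) + (11 choose 3) + (11 choose 4) + (11 choose 5) + 1
     = 1 + 11 + 55 + 165 + 330 + 462 + 1
     = 1025.

1025


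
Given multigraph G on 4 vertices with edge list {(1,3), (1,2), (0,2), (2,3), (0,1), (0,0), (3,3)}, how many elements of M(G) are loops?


In a graphic matroid, a loop is a self-loop edge (u,u) with rank 0.
Examining all 7 edges for self-loops...
Self-loops found: (0,0), (3,3)
Number of loops = 2.

2


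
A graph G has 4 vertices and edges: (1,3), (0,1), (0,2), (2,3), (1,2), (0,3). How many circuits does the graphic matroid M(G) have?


A circuit in a graphic matroid = edge set of a simple cycle.
G has 4 vertices and 6 edges.
Enumerating all minimal edge subsets forming cycles...
Total circuits found: 7.

7


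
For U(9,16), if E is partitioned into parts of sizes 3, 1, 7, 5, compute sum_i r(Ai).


r(Ai) = min(|Ai|, 9) for each part.
Sum = min(3,9) + min(1,9) + min(7,9) + min(5,9)
    = 3 + 1 + 7 + 5
    = 16.

16


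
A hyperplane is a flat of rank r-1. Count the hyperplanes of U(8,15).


Hyperplanes of U(8,15) are flats of rank 7.
In a uniform matroid, these are exactly the (7)-element subsets.
Count = C(15,7) = 15! / (7! * 8!) = 6435.

6435


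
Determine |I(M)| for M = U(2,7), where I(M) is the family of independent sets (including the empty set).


Independent sets of U(2,7) are all subsets of size <= 2.
Count = C(7,0) + C(7,1) + C(7,2)
     = 1 + 7 + 21
     = 29.

29


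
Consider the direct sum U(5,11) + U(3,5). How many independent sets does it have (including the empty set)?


For a direct sum, |I(M1+M2)| = |I(M1)| * |I(M2)|.
|I(U(5,11))| = sum C(11,k) for k=0..5 = 1024.
|I(U(3,5))| = sum C(5,k) for k=0..3 = 26.
Total = 1024 * 26 = 26624.

26624


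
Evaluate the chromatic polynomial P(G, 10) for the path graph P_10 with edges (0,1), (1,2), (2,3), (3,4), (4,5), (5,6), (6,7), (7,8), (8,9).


P(P_10, k) = k * (k-1)^(9).
P(10) = 10 * 9^9 = 10 * 387420489 = 3874204890.

3874204890


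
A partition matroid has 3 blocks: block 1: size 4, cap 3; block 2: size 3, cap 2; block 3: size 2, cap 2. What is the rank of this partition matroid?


Rank of a partition matroid = sum of min(|Si|, ci) for each block.
= min(4,3) + min(3,2) + min(2,2)
= 3 + 2 + 2
= 7.

7


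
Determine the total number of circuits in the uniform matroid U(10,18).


In U(10,18), circuits are the (11)-element subsets.
Any set of 11 elements is dependent, and removing any one element gives
an independent set of size 10, so it is a minimal dependent set.
Number of circuits = (18 choose 11) = 31824.

31824


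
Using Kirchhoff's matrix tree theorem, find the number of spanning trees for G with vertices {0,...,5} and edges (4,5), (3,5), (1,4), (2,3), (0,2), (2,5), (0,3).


By Kirchhoff's matrix tree theorem, the number of spanning trees equals
the determinant of any cofactor of the Laplacian matrix L.
G has 6 vertices and 7 edges.
Computing the (5 x 5) cofactor determinant gives 8.

8


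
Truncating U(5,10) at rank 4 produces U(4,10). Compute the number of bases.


Truncating U(5,10) to rank 4 gives U(4,10).
Bases of U(4,10) are all 4-element subsets of 10 elements.
Number of bases = C(10,4) = 10! / (4! * 6!) = 210.

210


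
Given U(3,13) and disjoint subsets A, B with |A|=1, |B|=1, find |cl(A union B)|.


|A union B| = 1 + 1 = 2 (disjoint).
In U(3,13), cl(S) = S if |S| < 3, else cl(S) = E.
Since 2 < 3, cl(A union B) = A union B.
|cl(A union B)| = 2.

2


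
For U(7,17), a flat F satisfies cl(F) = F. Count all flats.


Flats of U(7,17): every subset of size < 7 is a flat, plus E itself.
Count = (17 choose 0) + (17 choose 1) + (17 choose 2) + (17 choose 3) + (17 choose 4) + (17 choose 5) + (17 choose 6) + 1
     = 1 + 17 + 136 + 680 + 2380 + 6188 + 12376 + 1
     = 21779.

21779


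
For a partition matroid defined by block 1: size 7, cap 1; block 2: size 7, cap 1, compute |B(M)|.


A basis picks exactly ci elements from block i.
Number of bases = product of C(|Si|, ci).
= C(7,1) * C(7,1)
= 7 * 7
= 49.

49


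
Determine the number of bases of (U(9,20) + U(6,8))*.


(M1+M2)* = M1* + M2*.
M1* = U(11,20), bases: C(20,11) = 167960.
M2* = U(2,8), bases: C(8,2) = 28.
|B(M*)| = 167960 * 28 = 4702880.

4702880


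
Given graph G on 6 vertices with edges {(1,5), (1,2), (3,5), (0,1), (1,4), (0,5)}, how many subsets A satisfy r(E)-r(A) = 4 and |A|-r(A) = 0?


R(x,y) = sum over A in 2^E of x^(r(E)-r(A)) * y^(|A|-r(A)).
G has 6 vertices, 6 edges. r(E) = 5.
Enumerate all 2^6 = 64 subsets.
Count subsets with r(E)-r(A)=4 and |A|-r(A)=0: 6.

6


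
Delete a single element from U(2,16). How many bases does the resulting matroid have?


Deleting e from U(2,16) gives U(2,15) since n > r.
Bases of U(2,15) = (15 choose 2) = 105.

105


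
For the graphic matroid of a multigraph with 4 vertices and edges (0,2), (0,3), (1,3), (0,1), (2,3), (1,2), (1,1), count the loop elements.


In a graphic matroid, a loop is a self-loop edge (u,u) with rank 0.
Examining all 7 edges for self-loops...
Self-loops found: (1,1)
Number of loops = 1.

1


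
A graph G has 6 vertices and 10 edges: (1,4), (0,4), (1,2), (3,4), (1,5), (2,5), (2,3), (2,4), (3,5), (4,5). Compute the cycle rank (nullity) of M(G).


Cycle rank (nullity) = |E| - r(M) = |E| - (|V| - c).
|E| = 10, |V| = 6, c = 1.
Nullity = 10 - (6 - 1) = 10 - 5 = 5.

5


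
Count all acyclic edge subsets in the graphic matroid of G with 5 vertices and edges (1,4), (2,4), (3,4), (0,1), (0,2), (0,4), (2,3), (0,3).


An independent set in a graphic matroid is an acyclic edge subset.
G has 5 vertices and 8 edges.
Enumerate all 2^8 = 256 subsets, checking for acyclicity.
Total independent sets = 128.

128


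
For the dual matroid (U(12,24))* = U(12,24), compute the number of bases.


The dual of U(r,n) is U(n-r, n) = U(12,24).
Bases of U(12,24) are all (12)-element subsets.
|B(M*)| = (24 choose 12) = 2704156.

2704156


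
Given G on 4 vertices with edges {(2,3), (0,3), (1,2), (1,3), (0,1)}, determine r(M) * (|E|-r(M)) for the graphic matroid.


r(M) = |V| - c = 4 - 1 = 3.
nullity = |E| - r(M) = 5 - 3 = 2.
Product = 3 * 2 = 6.

6


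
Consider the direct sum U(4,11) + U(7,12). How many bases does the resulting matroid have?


Bases of a direct sum M1 + M2: |B| = |B(M1)| * |B(M2)|.
|B(U(4,11))| = C(11,4) = 330.
|B(U(7,12))| = C(12,7) = 792.
Total bases = 330 * 792 = 261360.

261360


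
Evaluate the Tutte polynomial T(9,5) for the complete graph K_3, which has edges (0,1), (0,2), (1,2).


T(K_3; x,y) = x^2 + x + y.
T(9,5) = 81 + 9 + 5 = 95.

95


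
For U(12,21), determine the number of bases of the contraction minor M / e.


Contracting e from U(12,21) gives U(11,20).
Bases of U(11,20) = C(20,11) = 20! / (11! * 9!) = 167960.

167960


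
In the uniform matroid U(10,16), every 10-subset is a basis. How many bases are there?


Bases of U(10,16) are all 10-element subsets of the 16-element ground set.
Number of bases = C(16,10).
C(16,10) = 8008.

8008


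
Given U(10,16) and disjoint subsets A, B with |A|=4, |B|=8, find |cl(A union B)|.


|A union B| = 4 + 8 = 12 (disjoint).
In U(10,16), cl(S) = S if |S| < 10, else cl(S) = E.
Since 12 >= 10, cl(A union B) = E.
|cl(A union B)| = 16.

16


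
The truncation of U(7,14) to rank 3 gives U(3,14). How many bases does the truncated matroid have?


Truncating U(7,14) to rank 3 gives U(3,14).
Bases of U(3,14) are all 3-element subsets of 14 elements.
Number of bases = (14 choose 3) = 364.

364


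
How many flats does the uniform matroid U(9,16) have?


Flats of U(9,16): every subset of size < 9 is a flat, plus E itself.
Count = C(16,0) + C(16,1) + C(16,2) + C(16,3) + C(16,4) + C(16,5) + C(16,6) + C(16,7) + C(16,8) + 1
     = 1 + 16 + 120 + 560 + 1820 + 4368 + 8008 + 11440 + 12870 + 1
     = 39204.

39204


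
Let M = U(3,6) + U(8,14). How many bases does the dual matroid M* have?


(M1+M2)* = M1* + M2*.
M1* = U(3,6), bases: C(6,3) = 20.
M2* = U(6,14), bases: C(14,6) = 3003.
|B(M*)| = 20 * 3003 = 60060.

60060


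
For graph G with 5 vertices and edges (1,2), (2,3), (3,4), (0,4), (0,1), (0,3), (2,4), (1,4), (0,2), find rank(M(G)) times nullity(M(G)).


r(M) = |V| - c = 5 - 1 = 4.
nullity = |E| - r(M) = 9 - 4 = 5.
Product = 4 * 5 = 20.

20


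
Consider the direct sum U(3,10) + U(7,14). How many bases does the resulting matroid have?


Bases of a direct sum M1 + M2: |B| = |B(M1)| * |B(M2)|.
|B(U(3,10))| = C(10,3) = 120.
|B(U(7,14))| = C(14,7) = 3432.
Total bases = 120 * 3432 = 411840.

411840


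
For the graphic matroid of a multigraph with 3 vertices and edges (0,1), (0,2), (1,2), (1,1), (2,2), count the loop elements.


In a graphic matroid, a loop is a self-loop edge (u,u) with rank 0.
Examining all 5 edges for self-loops...
Self-loops found: (1,1), (2,2)
Number of loops = 2.

2


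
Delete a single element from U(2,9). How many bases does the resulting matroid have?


Deleting e from U(2,9) gives U(2,8) since n > r.
Bases of U(2,8) = C(8,2) = 8! / (2! * 6!) = 28.

28


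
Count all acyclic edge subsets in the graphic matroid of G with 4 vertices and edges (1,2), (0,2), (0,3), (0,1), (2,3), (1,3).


An independent set in a graphic matroid is an acyclic edge subset.
G has 4 vertices and 6 edges.
Enumerate all 2^6 = 64 subsets, checking for acyclicity.
Total independent sets = 38.

38


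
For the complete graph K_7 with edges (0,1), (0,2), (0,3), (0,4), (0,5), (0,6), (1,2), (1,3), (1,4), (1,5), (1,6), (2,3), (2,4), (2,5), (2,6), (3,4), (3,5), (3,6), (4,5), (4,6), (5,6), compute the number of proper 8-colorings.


P(K_7, k) = k(k-1)(k-2)...(k-6).
P(8) = (8) * (7) * (6) * (5) * (4) * (3) * (2) = 40320.

40320


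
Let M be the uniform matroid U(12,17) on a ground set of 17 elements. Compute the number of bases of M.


Bases of U(12,17) are all 12-element subsets of the 17-element ground set.
Number of bases = C(17,12).
(17 choose 12) = 6188.

6188


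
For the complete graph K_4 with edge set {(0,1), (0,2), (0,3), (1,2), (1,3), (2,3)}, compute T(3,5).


T(K_4; x,y) = x^3 + 3x^2 + 4xy + 2x + y^3 + 3y^2 + 2y.
Substituting x=3, y=5:
= 27 + 27 + 60 + 6 + 125 + 75 + 10
= 330.

330


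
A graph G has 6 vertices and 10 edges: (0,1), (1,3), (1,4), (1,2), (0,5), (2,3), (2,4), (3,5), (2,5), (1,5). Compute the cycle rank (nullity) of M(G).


Cycle rank (nullity) = |E| - r(M) = |E| - (|V| - c).
|E| = 10, |V| = 6, c = 1.
Nullity = 10 - (6 - 1) = 10 - 5 = 5.

5


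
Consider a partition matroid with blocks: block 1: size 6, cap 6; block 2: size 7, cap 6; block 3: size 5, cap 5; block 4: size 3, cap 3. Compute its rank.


Rank of a partition matroid = sum of min(|Si|, ci) for each block.
= min(6,6) + min(7,6) + min(5,5) + min(3,3)
= 6 + 6 + 5 + 3
= 20.

20


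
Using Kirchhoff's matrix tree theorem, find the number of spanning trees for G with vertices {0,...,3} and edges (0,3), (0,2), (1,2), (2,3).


By Kirchhoff's matrix tree theorem, the number of spanning trees equals
the determinant of any cofactor of the Laplacian matrix L.
G has 4 vertices and 4 edges.
Computing the (3 x 3) cofactor determinant gives 3.

3


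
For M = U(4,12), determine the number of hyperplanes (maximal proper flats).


Hyperplanes of U(4,12) are flats of rank 3.
In a uniform matroid, these are exactly the (3)-element subsets.
Count = C(12,3) = (12 * 11 * 10) / (1 * 2 * 3) = 220.

220


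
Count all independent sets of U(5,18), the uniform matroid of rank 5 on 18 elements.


Independent sets of U(5,18) are all subsets of size <= 5.
Count = (18 choose 0) + (18 choose 1) + (18 choose 2) + (18 choose 3) + (18 choose 4) + (18 choose 5)
     = 1 + 18 + 153 + 816 + 3060 + 8568
     = 12616.

12616


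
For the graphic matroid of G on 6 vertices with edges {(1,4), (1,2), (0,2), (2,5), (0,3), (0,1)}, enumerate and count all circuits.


A circuit in a graphic matroid = edge set of a simple cycle.
G has 6 vertices and 6 edges.
Enumerating all minimal edge subsets forming cycles...
Total circuits found: 1.

1


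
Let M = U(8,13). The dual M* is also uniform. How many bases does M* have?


The dual of U(r,n) is U(n-r, n) = U(5,13).
Bases of U(5,13) are all (5)-element subsets.
|B(M*)| = C(13,5) = 13! / (5! * 8!) = 1287.

1287


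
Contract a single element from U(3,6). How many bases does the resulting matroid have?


Contracting e from U(3,6) gives U(2,5).
Bases of U(2,5) = (5 choose 2) = 10.

10


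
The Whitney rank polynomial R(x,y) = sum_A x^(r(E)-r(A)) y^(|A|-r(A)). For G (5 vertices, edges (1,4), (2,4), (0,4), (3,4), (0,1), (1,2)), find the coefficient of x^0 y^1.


R(x,y) = sum over A in 2^E of x^(r(E)-r(A)) * y^(|A|-r(A)).
G has 5 vertices, 6 edges. r(E) = 4.
Enumerate all 2^6 = 64 subsets.
Count subsets with r(E)-r(A)=0 and |A|-r(A)=1: 5.

5


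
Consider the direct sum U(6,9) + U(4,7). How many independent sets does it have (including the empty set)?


For a direct sum, |I(M1+M2)| = |I(M1)| * |I(M2)|.
|I(U(6,9))| = sum C(9,k) for k=0..6 = 466.
|I(U(4,7))| = sum C(7,k) for k=0..4 = 99.
Total = 466 * 99 = 46134.

46134


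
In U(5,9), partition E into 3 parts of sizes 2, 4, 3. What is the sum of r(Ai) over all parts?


r(Ai) = min(|Ai|, 5) for each part.
Sum = min(2,5) + min(4,5) + min(3,5)
    = 2 + 4 + 3
    = 9.

9


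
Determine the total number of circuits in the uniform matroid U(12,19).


In U(12,19), circuits are the (13)-element subsets.
Any set of 13 elements is dependent, and removing any one element gives
an independent set of size 12, so it is a minimal dependent set.
Number of circuits = C(19,13) = 27132.

27132


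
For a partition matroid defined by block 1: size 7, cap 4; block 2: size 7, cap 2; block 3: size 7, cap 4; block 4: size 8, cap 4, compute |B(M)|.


A basis picks exactly ci elements from block i.
Number of bases = product of C(|Si|, ci).
= C(7,4) * C(7,2) * C(7,4) * C(8,4)
= 35 * 21 * 35 * 70
= 1800750.

1800750


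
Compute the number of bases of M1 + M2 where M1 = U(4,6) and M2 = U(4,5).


Bases of a direct sum M1 + M2: |B| = |B(M1)| * |B(M2)|.
|B(U(4,6))| = C(6,4) = 15.
|B(U(4,5))| = C(5,4) = 5.
Total bases = 15 * 5 = 75.

75


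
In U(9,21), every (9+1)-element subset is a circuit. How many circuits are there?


In U(9,21), circuits are the (10)-element subsets.
Any set of 10 elements is dependent, and removing any one element gives
an independent set of size 9, so it is a minimal dependent set.
Number of circuits = C(21,10) = 21! / (10! * 11!) = 352716.

352716


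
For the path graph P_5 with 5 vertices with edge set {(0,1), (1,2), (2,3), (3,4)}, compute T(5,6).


A path on 5 vertices is a tree with 4 edges.
T(x,y) = x^(4) for any tree.
T(5,6) = 5^4 = 625.

625


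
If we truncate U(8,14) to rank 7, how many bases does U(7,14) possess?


Truncating U(8,14) to rank 7 gives U(7,14).
Bases of U(7,14) are all 7-element subsets of 14 elements.
Number of bases = C(14,7) = 3432.

3432


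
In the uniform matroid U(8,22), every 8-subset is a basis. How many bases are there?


Bases of U(8,22) are all 8-element subsets of the 22-element ground set.
Number of bases = C(22,8).
(22 choose 8) = 319770.

319770


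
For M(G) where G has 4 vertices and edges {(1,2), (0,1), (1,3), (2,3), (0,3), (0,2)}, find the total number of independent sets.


An independent set in a graphic matroid is an acyclic edge subset.
G has 4 vertices and 6 edges.
Enumerate all 2^6 = 64 subsets, checking for acyclicity.
Total independent sets = 38.

38


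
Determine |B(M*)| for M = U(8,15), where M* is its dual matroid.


The dual of U(r,n) is U(n-r, n) = U(7,15).
Bases of U(7,15) are all (7)-element subsets.
|B(M*)| = C(15,7) = 6435.

6435


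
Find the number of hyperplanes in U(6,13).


Hyperplanes of U(6,13) are flats of rank 5.
In a uniform matroid, these are exactly the (5)-element subsets.
Count = C(13,5) = 13! / (5! * 8!) = 1287.

1287


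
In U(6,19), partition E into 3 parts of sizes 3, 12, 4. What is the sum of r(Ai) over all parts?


r(Ai) = min(|Ai|, 6) for each part.
Sum = min(3,6) + min(12,6) + min(4,6)
    = 3 + 6 + 4
    = 13.

13


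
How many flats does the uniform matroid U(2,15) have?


Flats of U(2,15): every subset of size < 2 is a flat, plus E itself.
Count = C(15,0) + C(15,1) + 1
     = 1 + 15 + 1
     = 17.

17


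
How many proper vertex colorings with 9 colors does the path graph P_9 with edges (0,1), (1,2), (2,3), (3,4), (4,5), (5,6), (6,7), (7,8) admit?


P(P_9, k) = k * (k-1)^(8).
P(9) = 9 * 8^8 = 9 * 16777216 = 150994944.

150994944


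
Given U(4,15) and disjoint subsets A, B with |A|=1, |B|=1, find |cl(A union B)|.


|A union B| = 1 + 1 = 2 (disjoint).
In U(4,15), cl(S) = S if |S| < 4, else cl(S) = E.
Since 2 < 4, cl(A union B) = A union B.
|cl(A union B)| = 2.

2


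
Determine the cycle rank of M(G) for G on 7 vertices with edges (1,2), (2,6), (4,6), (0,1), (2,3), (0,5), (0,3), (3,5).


Cycle rank (nullity) = |E| - r(M) = |E| - (|V| - c).
|E| = 8, |V| = 7, c = 1.
Nullity = 8 - (7 - 1) = 8 - 6 = 2.

2


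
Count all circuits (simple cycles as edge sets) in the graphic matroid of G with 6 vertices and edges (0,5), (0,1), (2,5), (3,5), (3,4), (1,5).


A circuit in a graphic matroid = edge set of a simple cycle.
G has 6 vertices and 6 edges.
Enumerating all minimal edge subsets forming cycles...
Total circuits found: 1.

1


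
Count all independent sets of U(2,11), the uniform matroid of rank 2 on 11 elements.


Independent sets of U(2,11) are all subsets of size <= 2.
Count = (11 choose 0) + (11 choose 1) + (11 choose 2)
     = 1 + 11 + 55
     = 67.

67


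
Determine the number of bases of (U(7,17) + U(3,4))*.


(M1+M2)* = M1* + M2*.
M1* = U(10,17), bases: C(17,10) = 19448.
M2* = U(1,4), bases: C(4,1) = 4.
|B(M*)| = 19448 * 4 = 77792.

77792


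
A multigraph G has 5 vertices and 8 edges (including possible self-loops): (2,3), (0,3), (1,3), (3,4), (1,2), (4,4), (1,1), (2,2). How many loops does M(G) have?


In a graphic matroid, a loop is a self-loop edge (u,u) with rank 0.
Examining all 8 edges for self-loops...
Self-loops found: (4,4), (1,1), (2,2)
Number of loops = 3.

3


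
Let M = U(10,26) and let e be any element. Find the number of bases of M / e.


Contracting e from U(10,26) gives U(9,25).
Bases of U(9,25) = C(25,9) = 2042975.

2042975


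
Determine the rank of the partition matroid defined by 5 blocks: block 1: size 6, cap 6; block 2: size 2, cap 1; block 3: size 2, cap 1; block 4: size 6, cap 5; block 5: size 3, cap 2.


Rank of a partition matroid = sum of min(|Si|, ci) for each block.
= min(6,6) + min(2,1) + min(2,1) + min(6,5) + min(3,2)
= 6 + 1 + 1 + 5 + 2
= 15.

15


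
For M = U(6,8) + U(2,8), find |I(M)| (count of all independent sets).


For a direct sum, |I(M1+M2)| = |I(M1)| * |I(M2)|.
|I(U(6,8))| = sum C(8,k) for k=0..6 = 247.
|I(U(2,8))| = sum C(8,k) for k=0..2 = 37.
Total = 247 * 37 = 9139.

9139


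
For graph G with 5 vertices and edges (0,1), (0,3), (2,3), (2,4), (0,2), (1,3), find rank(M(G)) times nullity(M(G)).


r(M) = |V| - c = 5 - 1 = 4.
nullity = |E| - r(M) = 6 - 4 = 2.
Product = 4 * 2 = 8.

8


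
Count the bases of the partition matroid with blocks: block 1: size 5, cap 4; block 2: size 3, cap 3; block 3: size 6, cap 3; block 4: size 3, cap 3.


A basis picks exactly ci elements from block i.
Number of bases = product of C(|Si|, ci).
= C(5,4) * C(3,3) * C(6,3) * C(3,3)
= 5 * 1 * 20 * 1
= 100.

100


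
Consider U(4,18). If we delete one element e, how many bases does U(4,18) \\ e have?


Deleting e from U(4,18) gives U(4,17) since n > r.
Bases of U(4,17) = C(17,4) = (17 * 16 * 15 * 14) / (1 * 2 * 3 * 4) = 2380.

2380


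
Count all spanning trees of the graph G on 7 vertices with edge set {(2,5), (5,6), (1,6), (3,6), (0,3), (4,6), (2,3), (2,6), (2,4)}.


By Kirchhoff's matrix tree theorem, the number of spanning trees equals
the determinant of any cofactor of the Laplacian matrix L.
G has 7 vertices and 9 edges.
Computing the (6 x 6) cofactor determinant gives 20.

20


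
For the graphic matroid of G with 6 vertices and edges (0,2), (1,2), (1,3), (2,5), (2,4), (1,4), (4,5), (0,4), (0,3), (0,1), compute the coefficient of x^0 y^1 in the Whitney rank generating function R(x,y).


R(x,y) = sum over A in 2^E of x^(r(E)-r(A)) * y^(|A|-r(A)).
G has 6 vertices, 10 edges. r(E) = 5.
Enumerate all 2^10 = 1024 subsets.
Count subsets with r(E)-r(A)=0 and |A|-r(A)=1: 146.

146


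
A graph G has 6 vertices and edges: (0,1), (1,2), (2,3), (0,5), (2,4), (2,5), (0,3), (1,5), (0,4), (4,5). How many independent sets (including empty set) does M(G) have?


An independent set in a graphic matroid is an acyclic edge subset.
G has 6 vertices and 10 edges.
Enumerate all 2^10 = 1024 subsets, checking for acyclicity.
Total independent sets = 466.

466


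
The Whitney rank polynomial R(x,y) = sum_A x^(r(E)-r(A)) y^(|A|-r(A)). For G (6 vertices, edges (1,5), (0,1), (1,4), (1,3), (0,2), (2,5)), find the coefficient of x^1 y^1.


R(x,y) = sum over A in 2^E of x^(r(E)-r(A)) * y^(|A|-r(A)).
G has 6 vertices, 6 edges. r(E) = 5.
Enumerate all 2^6 = 64 subsets.
Count subsets with r(E)-r(A)=1 and |A|-r(A)=1: 2.

2


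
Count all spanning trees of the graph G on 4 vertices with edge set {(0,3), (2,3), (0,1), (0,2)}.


By Kirchhoff's matrix tree theorem, the number of spanning trees equals
the determinant of any cofactor of the Laplacian matrix L.
G has 4 vertices and 4 edges.
Computing the (3 x 3) cofactor determinant gives 3.

3


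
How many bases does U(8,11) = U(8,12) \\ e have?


Deleting e from U(8,12) gives U(8,11) since n > r.
Bases of U(8,11) = C(11,8) = 11! / (8! * 3!) = 165.

165


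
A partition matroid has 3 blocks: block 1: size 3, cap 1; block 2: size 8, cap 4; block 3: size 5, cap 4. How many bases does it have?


A basis picks exactly ci elements from block i.
Number of bases = product of C(|Si|, ci).
= C(3,1) * C(8,4) * C(5,4)
= 3 * 70 * 5
= 1050.

1050


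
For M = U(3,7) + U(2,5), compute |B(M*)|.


(M1+M2)* = M1* + M2*.
M1* = U(4,7), bases: C(7,4) = 35.
M2* = U(3,5), bases: C(5,3) = 10.
|B(M*)| = 35 * 10 = 350.

350


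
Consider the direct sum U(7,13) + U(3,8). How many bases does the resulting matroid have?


Bases of a direct sum M1 + M2: |B| = |B(M1)| * |B(M2)|.
|B(U(7,13))| = C(13,7) = 1716.
|B(U(3,8))| = C(8,3) = 56.
Total bases = 1716 * 56 = 96096.

96096


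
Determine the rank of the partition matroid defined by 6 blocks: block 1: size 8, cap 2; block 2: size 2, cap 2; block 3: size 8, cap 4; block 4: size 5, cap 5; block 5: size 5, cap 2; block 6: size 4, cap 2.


Rank of a partition matroid = sum of min(|Si|, ci) for each block.
= min(8,2) + min(2,2) + min(8,4) + min(5,5) + min(5,2) + min(4,2)
= 2 + 2 + 4 + 5 + 2 + 2
= 17.

17


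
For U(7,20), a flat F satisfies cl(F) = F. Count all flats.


Flats of U(7,20): every subset of size < 7 is a flat, plus E itself.
Count = C(20,0) + C(20,1) + C(20,2) + C(20,3) + C(20,4) + C(20,5) + C(20,6) + 1
     = 1 + 20 + 190 + 1140 + 4845 + 15504 + 38760 + 1
     = 60461.

60461


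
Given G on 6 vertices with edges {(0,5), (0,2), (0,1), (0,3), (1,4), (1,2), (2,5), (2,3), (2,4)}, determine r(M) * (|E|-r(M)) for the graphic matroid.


r(M) = |V| - c = 6 - 1 = 5.
nullity = |E| - r(M) = 9 - 5 = 4.
Product = 5 * 4 = 20.

20


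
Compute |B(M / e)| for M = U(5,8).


Contracting e from U(5,8) gives U(4,7).
Bases of U(4,7) = C(7,4) = 7! / (4! * 3!) = 35.

35


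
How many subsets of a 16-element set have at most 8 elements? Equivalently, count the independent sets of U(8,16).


Independent sets of U(8,16) are all subsets of size <= 8.
Count = (16 choose 0) + (16 choose 1) + (16 choose 2) + (16 choose 3) + (16 choose 4) + (16 choose 5) + (16 choose 6) + (16 choose 7) + (16 choose 8)
     = 1 + 16 + 120 + 560 + 1820 + 4368 + 8008 + 11440 + 12870
     = 39203.

39203


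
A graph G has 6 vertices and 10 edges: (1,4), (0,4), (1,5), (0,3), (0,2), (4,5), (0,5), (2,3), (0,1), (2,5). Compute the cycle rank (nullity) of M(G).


Cycle rank (nullity) = |E| - r(M) = |E| - (|V| - c).
|E| = 10, |V| = 6, c = 1.
Nullity = 10 - (6 - 1) = 10 - 5 = 5.

5


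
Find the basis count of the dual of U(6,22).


The dual of U(r,n) is U(n-r, n) = U(16,22).
Bases of U(16,22) are all (16)-element subsets.
|B(M*)| = C(22,16) = 22! / (16! * 6!) = 74613.

74613


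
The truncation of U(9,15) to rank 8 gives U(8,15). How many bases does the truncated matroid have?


Truncating U(9,15) to rank 8 gives U(8,15).
Bases of U(8,15) are all 8-element subsets of 15 elements.
Number of bases = (15 choose 8) = 6435.

6435


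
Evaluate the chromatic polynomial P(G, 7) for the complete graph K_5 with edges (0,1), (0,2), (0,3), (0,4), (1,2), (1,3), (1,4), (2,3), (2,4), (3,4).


P(K_5, k) = k(k-1)(k-2)...(k-4).
P(7) = (7) * (6) * (5) * (4) * (3) = 2520.

2520


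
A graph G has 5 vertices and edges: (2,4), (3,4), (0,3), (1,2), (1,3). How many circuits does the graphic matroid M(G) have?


A circuit in a graphic matroid = edge set of a simple cycle.
G has 5 vertices and 5 edges.
Enumerating all minimal edge subsets forming cycles...
Total circuits found: 1.

1


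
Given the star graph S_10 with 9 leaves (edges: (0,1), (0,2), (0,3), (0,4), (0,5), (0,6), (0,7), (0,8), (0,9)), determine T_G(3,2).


A star on 10 vertices is a tree with 9 edges.
T(x,y) = x^(9) for any tree.
T(3,2) = 3^9 = 19683.

19683


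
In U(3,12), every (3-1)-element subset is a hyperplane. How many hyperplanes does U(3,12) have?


Hyperplanes of U(3,12) are flats of rank 2.
In a uniform matroid, these are exactly the (2)-element subsets.
Count = C(12,2) = (12 * 11) / (1 * 2) = 66.

66


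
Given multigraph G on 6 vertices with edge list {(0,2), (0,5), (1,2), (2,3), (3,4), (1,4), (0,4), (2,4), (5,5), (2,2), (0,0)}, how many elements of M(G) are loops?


In a graphic matroid, a loop is a self-loop edge (u,u) with rank 0.
Examining all 11 edges for self-loops...
Self-loops found: (5,5), (2,2), (0,0)
Number of loops = 3.

3


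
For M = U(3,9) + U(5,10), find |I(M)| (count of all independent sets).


For a direct sum, |I(M1+M2)| = |I(M1)| * |I(M2)|.
|I(U(3,9))| = sum C(9,k) for k=0..3 = 130.
|I(U(5,10))| = sum C(10,k) for k=0..5 = 638.
Total = 130 * 638 = 82940.

82940


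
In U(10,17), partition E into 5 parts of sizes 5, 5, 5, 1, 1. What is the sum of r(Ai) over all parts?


r(Ai) = min(|Ai|, 10) for each part.
Sum = min(5,10) + min(5,10) + min(5,10) + min(1,10) + min(1,10)
    = 5 + 5 + 5 + 1 + 1
    = 17.

17


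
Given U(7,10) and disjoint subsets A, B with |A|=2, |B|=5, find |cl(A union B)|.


|A union B| = 2 + 5 = 7 (disjoint).
In U(7,10), cl(S) = S if |S| < 7, else cl(S) = E.
Since 7 >= 7, cl(A union B) = E.
|cl(A union B)| = 10.

10


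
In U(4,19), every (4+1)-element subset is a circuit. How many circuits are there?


In U(4,19), circuits are the (5)-element subsets.
Any set of 5 elements is dependent, and removing any one element gives
an independent set of size 4, so it is a minimal dependent set.
Number of circuits = C(19,5) = 19! / (5! * 14!) = 11628.

11628


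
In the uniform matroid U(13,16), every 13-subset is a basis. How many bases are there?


Bases of U(13,16) are all 13-element subsets of the 16-element ground set.
Number of bases = C(16,13).
C(16,13) = 16! / (13! * 3!) = 560.

560


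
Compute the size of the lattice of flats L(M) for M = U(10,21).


Flats of U(10,21): every subset of size < 10 is a flat, plus E itself.
Count = C(21,0) + C(21,1) + C(21,2) + C(21,3) + C(21,4) + C(21,5) + C(21,6) + C(21,7) + C(21,8) + C(21,9) + 1
     = 1 + 21 + 210 + 1330 + 5985 + 20349 + 54264 + 116280 + 203490 + 293930 + 1
     = 695861.

695861


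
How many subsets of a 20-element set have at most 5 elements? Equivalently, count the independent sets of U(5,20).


Independent sets of U(5,20) are all subsets of size <= 5.
Count = C(20,0) + C(20,1) + C(20,2) + C(20,3) + C(20,4) + C(20,5)
     = 1 + 20 + 190 + 1140 + 4845 + 15504
     = 21700.

21700


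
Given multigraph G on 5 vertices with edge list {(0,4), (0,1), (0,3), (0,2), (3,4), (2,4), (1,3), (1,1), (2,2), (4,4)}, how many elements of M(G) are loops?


In a graphic matroid, a loop is a self-loop edge (u,u) with rank 0.
Examining all 10 edges for self-loops...
Self-loops found: (1,1), (2,2), (4,4)
Number of loops = 3.

3


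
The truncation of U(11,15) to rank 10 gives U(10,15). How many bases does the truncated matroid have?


Truncating U(11,15) to rank 10 gives U(10,15).
Bases of U(10,15) are all 10-element subsets of 15 elements.
Number of bases = (15 choose 10) = 3003.

3003


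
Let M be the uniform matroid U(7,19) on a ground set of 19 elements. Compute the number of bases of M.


Bases of U(7,19) are all 7-element subsets of the 19-element ground set.
Number of bases = C(19,7).
(19 choose 7) = 50388.

50388


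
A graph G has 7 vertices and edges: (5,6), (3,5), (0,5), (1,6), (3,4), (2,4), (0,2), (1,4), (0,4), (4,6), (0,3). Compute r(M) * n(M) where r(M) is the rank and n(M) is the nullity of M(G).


r(M) = |V| - c = 7 - 1 = 6.
nullity = |E| - r(M) = 11 - 6 = 5.
Product = 6 * 5 = 30.

30


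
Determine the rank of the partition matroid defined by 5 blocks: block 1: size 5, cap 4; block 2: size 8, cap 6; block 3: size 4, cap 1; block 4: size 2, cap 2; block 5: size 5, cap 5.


Rank of a partition matroid = sum of min(|Si|, ci) for each block.
= min(5,4) + min(8,6) + min(4,1) + min(2,2) + min(5,5)
= 4 + 6 + 1 + 2 + 5
= 18.

18


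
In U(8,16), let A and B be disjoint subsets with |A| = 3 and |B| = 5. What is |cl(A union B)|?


|A union B| = 3 + 5 = 8 (disjoint).
In U(8,16), cl(S) = S if |S| < 8, else cl(S) = E.
Since 8 >= 8, cl(A union B) = E.
|cl(A union B)| = 16.

16


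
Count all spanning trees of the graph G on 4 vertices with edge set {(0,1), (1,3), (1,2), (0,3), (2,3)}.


By Kirchhoff's matrix tree theorem, the number of spanning trees equals
the determinant of any cofactor of the Laplacian matrix L.
G has 4 vertices and 5 edges.
Computing the (3 x 3) cofactor determinant gives 8.

8


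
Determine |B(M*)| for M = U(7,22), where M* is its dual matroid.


The dual of U(r,n) is U(n-r, n) = U(15,22).
Bases of U(15,22) are all (15)-element subsets.
|B(M*)| = C(22,15) = 170544.

170544


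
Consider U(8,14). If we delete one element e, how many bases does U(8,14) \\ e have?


Deleting e from U(8,14) gives U(8,13) since n > r.
Bases of U(8,13) = C(13,8) = 1287.

1287


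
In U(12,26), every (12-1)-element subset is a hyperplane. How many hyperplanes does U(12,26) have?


Hyperplanes of U(12,26) are flats of rank 11.
In a uniform matroid, these are exactly the (11)-element subsets.
Count = C(26,11) = 7726160.

7726160


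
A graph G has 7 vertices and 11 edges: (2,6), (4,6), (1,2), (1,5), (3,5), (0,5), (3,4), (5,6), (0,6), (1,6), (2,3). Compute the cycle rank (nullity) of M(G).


Cycle rank (nullity) = |E| - r(M) = |E| - (|V| - c).
|E| = 11, |V| = 7, c = 1.
Nullity = 11 - (7 - 1) = 11 - 6 = 5.

5


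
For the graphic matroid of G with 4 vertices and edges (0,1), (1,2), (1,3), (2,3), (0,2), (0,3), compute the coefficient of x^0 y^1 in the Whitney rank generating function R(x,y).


R(x,y) = sum over A in 2^E of x^(r(E)-r(A)) * y^(|A|-r(A)).
G has 4 vertices, 6 edges. r(E) = 3.
Enumerate all 2^6 = 64 subsets.
Count subsets with r(E)-r(A)=0 and |A|-r(A)=1: 15.

15


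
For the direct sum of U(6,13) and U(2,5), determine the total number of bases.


Bases of a direct sum M1 + M2: |B| = |B(M1)| * |B(M2)|.
|B(U(6,13))| = C(13,6) = 1716.
|B(U(2,5))| = C(5,2) = 10.
Total bases = 1716 * 10 = 17160.

17160


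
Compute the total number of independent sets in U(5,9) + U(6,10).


For a direct sum, |I(M1+M2)| = |I(M1)| * |I(M2)|.
|I(U(5,9))| = sum C(9,k) for k=0..5 = 382.
|I(U(6,10))| = sum C(10,k) for k=0..6 = 848.
Total = 382 * 848 = 323936.

323936


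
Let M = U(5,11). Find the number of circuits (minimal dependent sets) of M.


In U(5,11), circuits are the (6)-element subsets.
Any set of 6 elements is dependent, and removing any one element gives
an independent set of size 5, so it is a minimal dependent set.
Number of circuits = C(11,6) = 11! / (6! * 5!) = 462.

462


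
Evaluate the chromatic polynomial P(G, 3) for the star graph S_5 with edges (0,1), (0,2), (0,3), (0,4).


P(tree, k) = k * (k-1)^(4) for any tree on 5 vertices.
P(3) = 3 * 2^4 = 3 * 16 = 48.

48


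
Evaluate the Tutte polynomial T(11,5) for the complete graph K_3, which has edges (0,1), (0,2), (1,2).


T(K_3; x,y) = x^2 + x + y.
T(11,5) = 121 + 11 + 5 = 137.

137


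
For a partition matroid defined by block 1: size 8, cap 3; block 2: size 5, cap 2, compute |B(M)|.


A basis picks exactly ci elements from block i.
Number of bases = product of C(|Si|, ci).
= C(8,3) * C(5,2)
= 56 * 10
= 560.

560


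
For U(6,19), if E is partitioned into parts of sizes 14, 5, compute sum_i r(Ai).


r(Ai) = min(|Ai|, 6) for each part.
Sum = min(14,6) + min(5,6)
    = 6 + 5
    = 11.

11


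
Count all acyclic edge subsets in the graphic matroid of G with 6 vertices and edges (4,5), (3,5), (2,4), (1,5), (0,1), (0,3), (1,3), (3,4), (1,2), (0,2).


An independent set in a graphic matroid is an acyclic edge subset.
G has 6 vertices and 10 edges.
Enumerate all 2^10 = 1024 subsets, checking for acyclicity.
Total independent sets = 478.

478


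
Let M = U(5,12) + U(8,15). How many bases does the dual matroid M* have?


(M1+M2)* = M1* + M2*.
M1* = U(7,12), bases: C(12,7) = 792.
M2* = U(7,15), bases: C(15,7) = 6435.
|B(M*)| = 792 * 6435 = 5096520.

5096520


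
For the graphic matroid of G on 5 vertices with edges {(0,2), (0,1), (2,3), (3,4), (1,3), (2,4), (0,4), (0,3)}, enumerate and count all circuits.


A circuit in a graphic matroid = edge set of a simple cycle.
G has 5 vertices and 8 edges.
Enumerating all minimal edge subsets forming cycles...
Total circuits found: 12.

12


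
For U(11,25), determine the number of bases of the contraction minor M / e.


Contracting e from U(11,25) gives U(10,24).
Bases of U(10,24) = (24 choose 10) = 1961256.

1961256


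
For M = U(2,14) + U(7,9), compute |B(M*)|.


(M1+M2)* = M1* + M2*.
M1* = U(12,14), bases: C(14,12) = 91.
M2* = U(2,9), bases: C(9,2) = 36.
|B(M*)| = 91 * 36 = 3276.

3276


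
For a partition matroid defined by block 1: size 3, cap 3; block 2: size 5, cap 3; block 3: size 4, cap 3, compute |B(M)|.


A basis picks exactly ci elements from block i.
Number of bases = product of C(|Si|, ci).
= C(3,3) * C(5,3) * C(4,3)
= 1 * 10 * 4
= 40.

40


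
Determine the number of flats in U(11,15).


Flats of U(11,15): every subset of size < 11 is a flat, plus E itself.
Count = (15 choose 0) + (15 choose 1) + (15 choose 2) + (15 choose 3) + (15 choose 4) + (15 choose 5) + (15 choose 6) + (15 choose 7) + (15 choose 8) + (15 choose 9) + (15 choose 10) + 1
     = 1 + 15 + 105 + 455 + 1365 + 3003 + 5005 + 6435 + 6435 + 5005 + 3003 + 1
     = 30828.

30828


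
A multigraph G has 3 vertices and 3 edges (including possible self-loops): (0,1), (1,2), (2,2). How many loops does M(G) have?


In a graphic matroid, a loop is a self-loop edge (u,u) with rank 0.
Examining all 3 edges for self-loops...
Self-loops found: (2,2)
Number of loops = 1.

1


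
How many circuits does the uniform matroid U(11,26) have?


In U(11,26), circuits are the (12)-element subsets.
Any set of 12 elements is dependent, and removing any one element gives
an independent set of size 11, so it is a minimal dependent set.
Number of circuits = C(26,12) = 9657700.

9657700


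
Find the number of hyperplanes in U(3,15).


Hyperplanes of U(3,15) are flats of rank 2.
In a uniform matroid, these are exactly the (2)-element subsets.
Count = C(15,2) = 15! / (2! * 13!) = 105.

105


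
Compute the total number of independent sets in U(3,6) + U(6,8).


For a direct sum, |I(M1+M2)| = |I(M1)| * |I(M2)|.
|I(U(3,6))| = sum C(6,k) for k=0..3 = 42.
|I(U(6,8))| = sum C(8,k) for k=0..6 = 247.
Total = 42 * 247 = 10374.

10374


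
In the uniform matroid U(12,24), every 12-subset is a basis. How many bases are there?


Bases of U(12,24) are all 12-element subsets of the 24-element ground set.
Number of bases = C(24,12).
(24 choose 12) = 2704156.

2704156


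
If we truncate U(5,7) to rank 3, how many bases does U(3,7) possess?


Truncating U(5,7) to rank 3 gives U(3,7).
Bases of U(3,7) are all 3-element subsets of 7 elements.
Number of bases = C(7,3) = 7! / (3! * 4!) = 35.

35


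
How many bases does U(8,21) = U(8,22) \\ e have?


Deleting e from U(8,22) gives U(8,21) since n > r.
Bases of U(8,21) = C(21,8) = 203490.

203490


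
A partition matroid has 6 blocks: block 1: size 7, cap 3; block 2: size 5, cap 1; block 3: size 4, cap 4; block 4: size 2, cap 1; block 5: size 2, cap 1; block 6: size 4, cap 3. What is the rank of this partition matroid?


Rank of a partition matroid = sum of min(|Si|, ci) for each block.
= min(7,3) + min(5,1) + min(4,4) + min(2,1) + min(2,1) + min(4,3)
= 3 + 1 + 4 + 1 + 1 + 3
= 13.

13


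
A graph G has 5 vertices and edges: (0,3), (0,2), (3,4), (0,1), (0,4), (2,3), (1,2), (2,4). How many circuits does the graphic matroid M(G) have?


A circuit in a graphic matroid = edge set of a simple cycle.
G has 5 vertices and 8 edges.
Enumerating all minimal edge subsets forming cycles...
Total circuits found: 12.

12


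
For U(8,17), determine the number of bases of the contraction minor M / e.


Contracting e from U(8,17) gives U(7,16).
Bases of U(7,16) = C(16,7) = 11440.

11440


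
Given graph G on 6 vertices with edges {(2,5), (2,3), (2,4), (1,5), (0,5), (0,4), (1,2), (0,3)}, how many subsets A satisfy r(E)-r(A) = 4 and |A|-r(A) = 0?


R(x,y) = sum over A in 2^E of x^(r(E)-r(A)) * y^(|A|-r(A)).
G has 6 vertices, 8 edges. r(E) = 5.
Enumerate all 2^8 = 256 subsets.
Count subsets with r(E)-r(A)=4 and |A|-r(A)=0: 8.

8


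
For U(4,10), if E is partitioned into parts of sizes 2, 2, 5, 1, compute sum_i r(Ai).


r(Ai) = min(|Ai|, 4) for each part.
Sum = min(2,4) + min(2,4) + min(5,4) + min(1,4)
    = 2 + 2 + 4 + 1
    = 9.

9
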